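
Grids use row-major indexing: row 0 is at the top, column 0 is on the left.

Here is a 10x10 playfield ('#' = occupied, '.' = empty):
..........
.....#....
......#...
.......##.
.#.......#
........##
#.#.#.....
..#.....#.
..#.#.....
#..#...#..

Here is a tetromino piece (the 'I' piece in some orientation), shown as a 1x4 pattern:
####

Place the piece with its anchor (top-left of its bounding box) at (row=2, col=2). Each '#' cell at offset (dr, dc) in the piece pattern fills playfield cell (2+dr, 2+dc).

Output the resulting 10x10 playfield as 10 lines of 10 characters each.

Fill (2+0,2+0) = (2,2)
Fill (2+0,2+1) = (2,3)
Fill (2+0,2+2) = (2,4)
Fill (2+0,2+3) = (2,5)

Answer: ..........
.....#....
..#####...
.......##.
.#.......#
........##
#.#.#.....
..#.....#.
..#.#.....
#..#...#..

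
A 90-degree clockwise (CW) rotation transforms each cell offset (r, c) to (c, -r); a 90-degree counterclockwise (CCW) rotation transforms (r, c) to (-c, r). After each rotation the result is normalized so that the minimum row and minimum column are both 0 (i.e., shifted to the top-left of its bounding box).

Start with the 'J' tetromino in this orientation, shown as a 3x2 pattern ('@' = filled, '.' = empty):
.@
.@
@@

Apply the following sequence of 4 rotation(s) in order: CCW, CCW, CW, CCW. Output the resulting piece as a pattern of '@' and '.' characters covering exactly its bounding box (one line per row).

Start:
.@
.@
@@
After rotation 1 (CCW):
@@@
..@
After rotation 2 (CCW):
@@
@.
@.
After rotation 3 (CW):
@@@
..@
After rotation 4 (CCW):
@@
@.
@.

Answer: @@
@.
@.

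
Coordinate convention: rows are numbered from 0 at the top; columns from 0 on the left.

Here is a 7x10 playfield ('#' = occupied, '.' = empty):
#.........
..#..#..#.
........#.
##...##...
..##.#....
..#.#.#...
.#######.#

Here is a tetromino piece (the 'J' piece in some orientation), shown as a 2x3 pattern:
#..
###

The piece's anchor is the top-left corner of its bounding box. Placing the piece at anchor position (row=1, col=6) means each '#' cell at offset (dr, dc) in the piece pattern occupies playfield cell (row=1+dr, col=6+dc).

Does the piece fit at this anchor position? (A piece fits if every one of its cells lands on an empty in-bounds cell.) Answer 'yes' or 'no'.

Answer: no

Derivation:
Check each piece cell at anchor (1, 6):
  offset (0,0) -> (1,6): empty -> OK
  offset (1,0) -> (2,6): empty -> OK
  offset (1,1) -> (2,7): empty -> OK
  offset (1,2) -> (2,8): occupied ('#') -> FAIL
All cells valid: no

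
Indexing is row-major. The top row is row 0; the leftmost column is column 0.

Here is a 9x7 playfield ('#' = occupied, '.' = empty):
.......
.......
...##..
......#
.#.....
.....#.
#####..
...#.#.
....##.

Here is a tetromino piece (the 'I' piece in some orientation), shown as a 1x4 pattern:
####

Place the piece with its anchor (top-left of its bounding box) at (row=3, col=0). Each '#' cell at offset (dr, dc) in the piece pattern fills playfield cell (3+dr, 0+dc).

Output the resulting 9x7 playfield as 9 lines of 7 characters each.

Fill (3+0,0+0) = (3,0)
Fill (3+0,0+1) = (3,1)
Fill (3+0,0+2) = (3,2)
Fill (3+0,0+3) = (3,3)

Answer: .......
.......
...##..
####..#
.#.....
.....#.
#####..
...#.#.
....##.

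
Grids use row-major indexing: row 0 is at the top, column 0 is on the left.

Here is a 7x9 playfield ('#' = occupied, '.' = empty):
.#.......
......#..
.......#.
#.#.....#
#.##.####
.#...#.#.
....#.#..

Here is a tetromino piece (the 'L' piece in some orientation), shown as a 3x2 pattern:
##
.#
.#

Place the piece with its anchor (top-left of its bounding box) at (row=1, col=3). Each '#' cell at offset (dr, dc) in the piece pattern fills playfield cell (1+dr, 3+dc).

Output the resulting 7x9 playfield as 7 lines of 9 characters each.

Fill (1+0,3+0) = (1,3)
Fill (1+0,3+1) = (1,4)
Fill (1+1,3+1) = (2,4)
Fill (1+2,3+1) = (3,4)

Answer: .#.......
...##.#..
....#..#.
#.#.#...#
#.##.####
.#...#.#.
....#.#..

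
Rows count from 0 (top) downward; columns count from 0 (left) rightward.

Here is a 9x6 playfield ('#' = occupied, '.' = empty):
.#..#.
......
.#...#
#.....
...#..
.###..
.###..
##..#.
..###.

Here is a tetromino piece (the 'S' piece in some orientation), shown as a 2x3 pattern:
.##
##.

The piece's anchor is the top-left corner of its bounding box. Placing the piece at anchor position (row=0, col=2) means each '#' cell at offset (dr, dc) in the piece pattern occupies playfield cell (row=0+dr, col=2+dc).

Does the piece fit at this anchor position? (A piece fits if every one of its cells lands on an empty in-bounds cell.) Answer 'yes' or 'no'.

Answer: no

Derivation:
Check each piece cell at anchor (0, 2):
  offset (0,1) -> (0,3): empty -> OK
  offset (0,2) -> (0,4): occupied ('#') -> FAIL
  offset (1,0) -> (1,2): empty -> OK
  offset (1,1) -> (1,3): empty -> OK
All cells valid: no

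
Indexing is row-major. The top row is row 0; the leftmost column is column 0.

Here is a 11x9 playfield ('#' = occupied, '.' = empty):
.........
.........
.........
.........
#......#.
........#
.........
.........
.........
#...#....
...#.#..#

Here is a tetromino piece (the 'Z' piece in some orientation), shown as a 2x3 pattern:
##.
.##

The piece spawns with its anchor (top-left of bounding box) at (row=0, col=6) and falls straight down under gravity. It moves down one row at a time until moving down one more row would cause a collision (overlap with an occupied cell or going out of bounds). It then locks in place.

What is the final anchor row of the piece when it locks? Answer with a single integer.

Spawn at (row=0, col=6). Try each row:
  row 0: fits
  row 1: fits
  row 2: fits
  row 3: blocked -> lock at row 2

Answer: 2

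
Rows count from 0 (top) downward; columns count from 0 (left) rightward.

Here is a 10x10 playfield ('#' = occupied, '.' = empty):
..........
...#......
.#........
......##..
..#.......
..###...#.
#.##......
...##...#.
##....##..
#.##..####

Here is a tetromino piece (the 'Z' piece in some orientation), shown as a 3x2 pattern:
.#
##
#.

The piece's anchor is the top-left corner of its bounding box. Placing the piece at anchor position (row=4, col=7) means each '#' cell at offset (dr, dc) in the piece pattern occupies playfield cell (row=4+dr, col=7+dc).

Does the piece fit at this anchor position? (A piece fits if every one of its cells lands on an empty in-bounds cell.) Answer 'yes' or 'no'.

Check each piece cell at anchor (4, 7):
  offset (0,1) -> (4,8): empty -> OK
  offset (1,0) -> (5,7): empty -> OK
  offset (1,1) -> (5,8): occupied ('#') -> FAIL
  offset (2,0) -> (6,7): empty -> OK
All cells valid: no

Answer: no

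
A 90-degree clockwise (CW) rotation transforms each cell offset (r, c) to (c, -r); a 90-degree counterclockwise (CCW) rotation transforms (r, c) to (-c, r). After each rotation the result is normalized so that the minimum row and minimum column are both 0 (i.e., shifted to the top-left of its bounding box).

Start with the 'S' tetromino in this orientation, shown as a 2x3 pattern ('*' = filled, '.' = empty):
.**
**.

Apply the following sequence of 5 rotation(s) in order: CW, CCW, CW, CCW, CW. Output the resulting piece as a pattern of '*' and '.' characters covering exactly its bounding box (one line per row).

Start:
.**
**.
After rotation 1 (CW):
*.
**
.*
After rotation 2 (CCW):
.**
**.
After rotation 3 (CW):
*.
**
.*
After rotation 4 (CCW):
.**
**.
After rotation 5 (CW):
*.
**
.*

Answer: *.
**
.*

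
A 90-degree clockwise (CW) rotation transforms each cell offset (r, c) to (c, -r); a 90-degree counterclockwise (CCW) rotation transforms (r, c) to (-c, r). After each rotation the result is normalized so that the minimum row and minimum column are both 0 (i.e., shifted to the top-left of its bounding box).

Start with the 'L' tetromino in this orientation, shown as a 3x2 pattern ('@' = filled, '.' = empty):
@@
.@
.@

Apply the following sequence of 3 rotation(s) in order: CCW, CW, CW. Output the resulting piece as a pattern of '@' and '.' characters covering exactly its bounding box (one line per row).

Start:
@@
.@
.@
After rotation 1 (CCW):
@@@
@..
After rotation 2 (CW):
@@
.@
.@
After rotation 3 (CW):
..@
@@@

Answer: ..@
@@@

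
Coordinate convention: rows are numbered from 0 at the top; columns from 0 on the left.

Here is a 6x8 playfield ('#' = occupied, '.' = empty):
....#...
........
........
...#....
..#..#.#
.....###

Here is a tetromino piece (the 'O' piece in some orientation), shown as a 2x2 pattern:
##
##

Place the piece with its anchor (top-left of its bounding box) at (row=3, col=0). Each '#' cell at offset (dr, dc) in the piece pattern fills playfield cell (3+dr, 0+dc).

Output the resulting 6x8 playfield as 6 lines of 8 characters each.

Fill (3+0,0+0) = (3,0)
Fill (3+0,0+1) = (3,1)
Fill (3+1,0+0) = (4,0)
Fill (3+1,0+1) = (4,1)

Answer: ....#...
........
........
##.#....
###..#.#
.....###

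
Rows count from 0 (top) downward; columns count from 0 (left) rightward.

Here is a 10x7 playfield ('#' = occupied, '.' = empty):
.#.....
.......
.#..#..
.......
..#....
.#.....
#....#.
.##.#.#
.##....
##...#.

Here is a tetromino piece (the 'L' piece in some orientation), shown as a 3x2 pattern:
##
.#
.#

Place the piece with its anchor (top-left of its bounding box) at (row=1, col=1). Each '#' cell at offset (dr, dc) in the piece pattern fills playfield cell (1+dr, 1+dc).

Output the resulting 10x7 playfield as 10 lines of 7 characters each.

Fill (1+0,1+0) = (1,1)
Fill (1+0,1+1) = (1,2)
Fill (1+1,1+1) = (2,2)
Fill (1+2,1+1) = (3,2)

Answer: .#.....
.##....
.##.#..
..#....
..#....
.#.....
#....#.
.##.#.#
.##....
##...#.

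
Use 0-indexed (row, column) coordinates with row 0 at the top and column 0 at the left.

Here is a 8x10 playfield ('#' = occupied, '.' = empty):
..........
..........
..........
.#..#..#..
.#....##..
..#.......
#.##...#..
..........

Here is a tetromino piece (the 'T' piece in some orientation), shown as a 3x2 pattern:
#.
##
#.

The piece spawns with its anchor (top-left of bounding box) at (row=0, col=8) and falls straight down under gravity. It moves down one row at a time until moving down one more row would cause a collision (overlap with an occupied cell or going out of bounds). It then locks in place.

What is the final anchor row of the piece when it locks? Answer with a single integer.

Spawn at (row=0, col=8). Try each row:
  row 0: fits
  row 1: fits
  row 2: fits
  row 3: fits
  row 4: fits
  row 5: fits
  row 6: blocked -> lock at row 5

Answer: 5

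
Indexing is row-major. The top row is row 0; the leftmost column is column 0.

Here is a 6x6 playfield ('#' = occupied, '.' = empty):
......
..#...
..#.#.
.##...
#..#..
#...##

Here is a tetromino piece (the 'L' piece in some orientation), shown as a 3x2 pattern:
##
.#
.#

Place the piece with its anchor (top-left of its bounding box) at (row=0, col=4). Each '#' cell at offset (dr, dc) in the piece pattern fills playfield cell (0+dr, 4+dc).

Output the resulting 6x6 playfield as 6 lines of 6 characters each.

Fill (0+0,4+0) = (0,4)
Fill (0+0,4+1) = (0,5)
Fill (0+1,4+1) = (1,5)
Fill (0+2,4+1) = (2,5)

Answer: ....##
..#..#
..#.##
.##...
#..#..
#...##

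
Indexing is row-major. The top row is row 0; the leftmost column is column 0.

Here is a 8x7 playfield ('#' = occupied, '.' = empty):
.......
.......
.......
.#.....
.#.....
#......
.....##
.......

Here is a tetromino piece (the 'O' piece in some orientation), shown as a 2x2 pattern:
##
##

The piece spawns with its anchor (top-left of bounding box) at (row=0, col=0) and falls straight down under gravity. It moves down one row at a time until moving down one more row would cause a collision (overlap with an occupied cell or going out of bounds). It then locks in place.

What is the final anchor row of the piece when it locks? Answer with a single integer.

Spawn at (row=0, col=0). Try each row:
  row 0: fits
  row 1: fits
  row 2: blocked -> lock at row 1

Answer: 1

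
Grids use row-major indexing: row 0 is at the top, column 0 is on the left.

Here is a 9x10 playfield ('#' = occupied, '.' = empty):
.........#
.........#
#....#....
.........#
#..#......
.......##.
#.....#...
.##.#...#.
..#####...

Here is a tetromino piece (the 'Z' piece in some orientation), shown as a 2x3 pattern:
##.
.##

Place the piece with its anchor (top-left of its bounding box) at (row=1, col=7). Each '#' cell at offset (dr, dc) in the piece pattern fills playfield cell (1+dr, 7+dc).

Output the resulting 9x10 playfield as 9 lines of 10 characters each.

Fill (1+0,7+0) = (1,7)
Fill (1+0,7+1) = (1,8)
Fill (1+1,7+1) = (2,8)
Fill (1+1,7+2) = (2,9)

Answer: .........#
.......###
#....#..##
.........#
#..#......
.......##.
#.....#...
.##.#...#.
..#####...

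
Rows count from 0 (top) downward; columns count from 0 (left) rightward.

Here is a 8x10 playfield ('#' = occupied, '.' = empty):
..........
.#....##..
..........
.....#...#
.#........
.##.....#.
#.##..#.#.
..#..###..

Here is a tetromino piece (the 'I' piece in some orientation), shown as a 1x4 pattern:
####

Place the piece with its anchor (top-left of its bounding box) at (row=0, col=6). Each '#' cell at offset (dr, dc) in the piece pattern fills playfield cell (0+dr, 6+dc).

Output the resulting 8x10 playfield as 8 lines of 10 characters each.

Answer: ......####
.#....##..
..........
.....#...#
.#........
.##.....#.
#.##..#.#.
..#..###..

Derivation:
Fill (0+0,6+0) = (0,6)
Fill (0+0,6+1) = (0,7)
Fill (0+0,6+2) = (0,8)
Fill (0+0,6+3) = (0,9)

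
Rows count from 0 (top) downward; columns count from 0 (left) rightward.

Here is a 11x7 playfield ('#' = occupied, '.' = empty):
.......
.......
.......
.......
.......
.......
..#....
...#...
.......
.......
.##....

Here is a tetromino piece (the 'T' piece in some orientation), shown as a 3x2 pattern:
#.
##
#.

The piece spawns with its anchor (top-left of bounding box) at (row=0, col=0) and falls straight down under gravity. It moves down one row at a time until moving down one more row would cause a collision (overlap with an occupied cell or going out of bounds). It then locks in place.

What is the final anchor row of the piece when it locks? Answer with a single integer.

Answer: 8

Derivation:
Spawn at (row=0, col=0). Try each row:
  row 0: fits
  row 1: fits
  row 2: fits
  row 3: fits
  row 4: fits
  row 5: fits
  row 6: fits
  row 7: fits
  row 8: fits
  row 9: blocked -> lock at row 8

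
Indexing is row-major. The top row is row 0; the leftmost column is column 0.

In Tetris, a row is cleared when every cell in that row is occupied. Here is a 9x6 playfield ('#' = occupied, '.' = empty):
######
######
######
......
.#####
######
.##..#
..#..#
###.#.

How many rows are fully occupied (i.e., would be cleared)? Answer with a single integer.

Answer: 4

Derivation:
Check each row:
  row 0: 0 empty cells -> FULL (clear)
  row 1: 0 empty cells -> FULL (clear)
  row 2: 0 empty cells -> FULL (clear)
  row 3: 6 empty cells -> not full
  row 4: 1 empty cell -> not full
  row 5: 0 empty cells -> FULL (clear)
  row 6: 3 empty cells -> not full
  row 7: 4 empty cells -> not full
  row 8: 2 empty cells -> not full
Total rows cleared: 4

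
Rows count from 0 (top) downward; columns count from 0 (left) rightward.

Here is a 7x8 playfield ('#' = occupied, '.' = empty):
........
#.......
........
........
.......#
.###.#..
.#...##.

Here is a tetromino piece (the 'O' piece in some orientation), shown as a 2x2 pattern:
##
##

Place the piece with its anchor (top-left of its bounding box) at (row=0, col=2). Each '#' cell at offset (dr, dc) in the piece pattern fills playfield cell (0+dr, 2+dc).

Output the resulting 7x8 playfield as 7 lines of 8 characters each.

Fill (0+0,2+0) = (0,2)
Fill (0+0,2+1) = (0,3)
Fill (0+1,2+0) = (1,2)
Fill (0+1,2+1) = (1,3)

Answer: ..##....
#.##....
........
........
.......#
.###.#..
.#...##.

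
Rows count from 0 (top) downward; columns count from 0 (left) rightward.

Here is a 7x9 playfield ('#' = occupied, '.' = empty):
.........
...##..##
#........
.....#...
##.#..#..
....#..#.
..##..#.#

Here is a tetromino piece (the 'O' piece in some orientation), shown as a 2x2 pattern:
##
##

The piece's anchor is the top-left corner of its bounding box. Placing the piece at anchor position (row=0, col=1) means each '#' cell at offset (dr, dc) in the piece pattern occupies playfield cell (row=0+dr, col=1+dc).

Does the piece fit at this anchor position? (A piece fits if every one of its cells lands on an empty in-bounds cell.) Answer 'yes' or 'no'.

Check each piece cell at anchor (0, 1):
  offset (0,0) -> (0,1): empty -> OK
  offset (0,1) -> (0,2): empty -> OK
  offset (1,0) -> (1,1): empty -> OK
  offset (1,1) -> (1,2): empty -> OK
All cells valid: yes

Answer: yes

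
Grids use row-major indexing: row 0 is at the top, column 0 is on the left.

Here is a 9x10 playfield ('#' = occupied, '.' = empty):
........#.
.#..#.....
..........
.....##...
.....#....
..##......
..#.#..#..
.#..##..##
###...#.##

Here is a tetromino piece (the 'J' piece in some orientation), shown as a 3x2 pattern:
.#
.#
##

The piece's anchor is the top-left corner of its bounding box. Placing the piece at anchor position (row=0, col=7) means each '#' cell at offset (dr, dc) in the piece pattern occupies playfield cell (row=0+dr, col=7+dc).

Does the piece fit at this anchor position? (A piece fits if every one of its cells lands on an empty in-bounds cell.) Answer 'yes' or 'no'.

Answer: no

Derivation:
Check each piece cell at anchor (0, 7):
  offset (0,1) -> (0,8): occupied ('#') -> FAIL
  offset (1,1) -> (1,8): empty -> OK
  offset (2,0) -> (2,7): empty -> OK
  offset (2,1) -> (2,8): empty -> OK
All cells valid: no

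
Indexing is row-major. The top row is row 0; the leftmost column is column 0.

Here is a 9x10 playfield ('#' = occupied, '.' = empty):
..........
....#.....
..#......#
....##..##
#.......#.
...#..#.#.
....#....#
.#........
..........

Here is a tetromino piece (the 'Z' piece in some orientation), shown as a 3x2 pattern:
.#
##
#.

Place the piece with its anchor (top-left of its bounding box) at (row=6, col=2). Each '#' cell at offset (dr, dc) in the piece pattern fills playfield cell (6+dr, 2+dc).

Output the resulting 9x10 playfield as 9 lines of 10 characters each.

Fill (6+0,2+1) = (6,3)
Fill (6+1,2+0) = (7,2)
Fill (6+1,2+1) = (7,3)
Fill (6+2,2+0) = (8,2)

Answer: ..........
....#.....
..#......#
....##..##
#.......#.
...#..#.#.
...##....#
.###......
..#.......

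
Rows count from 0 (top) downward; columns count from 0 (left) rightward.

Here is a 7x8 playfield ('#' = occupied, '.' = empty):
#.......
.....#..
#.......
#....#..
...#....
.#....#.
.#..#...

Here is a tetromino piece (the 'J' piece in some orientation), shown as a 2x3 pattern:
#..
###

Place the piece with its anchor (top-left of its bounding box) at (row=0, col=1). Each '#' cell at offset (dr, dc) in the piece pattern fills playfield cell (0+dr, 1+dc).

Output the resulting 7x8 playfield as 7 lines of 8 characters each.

Answer: ##......
.###.#..
#.......
#....#..
...#....
.#....#.
.#..#...

Derivation:
Fill (0+0,1+0) = (0,1)
Fill (0+1,1+0) = (1,1)
Fill (0+1,1+1) = (1,2)
Fill (0+1,1+2) = (1,3)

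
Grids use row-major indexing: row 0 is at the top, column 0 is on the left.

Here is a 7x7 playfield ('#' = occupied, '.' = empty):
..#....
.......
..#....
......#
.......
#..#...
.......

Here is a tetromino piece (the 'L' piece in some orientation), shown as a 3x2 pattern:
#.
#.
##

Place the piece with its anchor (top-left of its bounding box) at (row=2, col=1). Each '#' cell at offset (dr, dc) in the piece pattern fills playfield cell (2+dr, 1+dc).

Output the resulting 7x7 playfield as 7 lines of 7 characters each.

Answer: ..#....
.......
.##....
.#....#
.##....
#..#...
.......

Derivation:
Fill (2+0,1+0) = (2,1)
Fill (2+1,1+0) = (3,1)
Fill (2+2,1+0) = (4,1)
Fill (2+2,1+1) = (4,2)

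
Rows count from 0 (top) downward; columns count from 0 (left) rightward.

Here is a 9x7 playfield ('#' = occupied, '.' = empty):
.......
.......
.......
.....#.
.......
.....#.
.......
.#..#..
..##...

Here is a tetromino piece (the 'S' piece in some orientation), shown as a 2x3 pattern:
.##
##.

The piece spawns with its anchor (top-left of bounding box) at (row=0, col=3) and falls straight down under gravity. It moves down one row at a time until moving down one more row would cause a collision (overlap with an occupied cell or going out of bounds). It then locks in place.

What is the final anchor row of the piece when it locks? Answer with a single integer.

Answer: 2

Derivation:
Spawn at (row=0, col=3). Try each row:
  row 0: fits
  row 1: fits
  row 2: fits
  row 3: blocked -> lock at row 2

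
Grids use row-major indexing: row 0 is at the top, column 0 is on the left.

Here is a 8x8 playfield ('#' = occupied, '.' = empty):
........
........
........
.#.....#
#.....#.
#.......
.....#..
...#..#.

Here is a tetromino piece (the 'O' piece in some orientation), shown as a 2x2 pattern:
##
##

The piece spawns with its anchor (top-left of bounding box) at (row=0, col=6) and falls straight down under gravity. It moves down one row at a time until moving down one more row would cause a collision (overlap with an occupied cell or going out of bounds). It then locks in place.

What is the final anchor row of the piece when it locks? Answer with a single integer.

Answer: 1

Derivation:
Spawn at (row=0, col=6). Try each row:
  row 0: fits
  row 1: fits
  row 2: blocked -> lock at row 1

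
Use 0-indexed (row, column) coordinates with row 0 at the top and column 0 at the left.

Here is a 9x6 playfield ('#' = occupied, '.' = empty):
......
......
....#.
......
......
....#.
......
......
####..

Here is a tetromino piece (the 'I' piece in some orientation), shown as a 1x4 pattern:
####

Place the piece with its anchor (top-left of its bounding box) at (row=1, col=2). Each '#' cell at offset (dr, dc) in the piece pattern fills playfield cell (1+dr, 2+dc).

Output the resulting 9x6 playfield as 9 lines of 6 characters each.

Fill (1+0,2+0) = (1,2)
Fill (1+0,2+1) = (1,3)
Fill (1+0,2+2) = (1,4)
Fill (1+0,2+3) = (1,5)

Answer: ......
..####
....#.
......
......
....#.
......
......
####..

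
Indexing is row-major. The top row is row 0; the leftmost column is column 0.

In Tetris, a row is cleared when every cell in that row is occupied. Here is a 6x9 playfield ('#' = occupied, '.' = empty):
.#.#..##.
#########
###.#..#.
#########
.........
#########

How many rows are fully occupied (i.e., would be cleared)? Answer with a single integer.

Check each row:
  row 0: 5 empty cells -> not full
  row 1: 0 empty cells -> FULL (clear)
  row 2: 4 empty cells -> not full
  row 3: 0 empty cells -> FULL (clear)
  row 4: 9 empty cells -> not full
  row 5: 0 empty cells -> FULL (clear)
Total rows cleared: 3

Answer: 3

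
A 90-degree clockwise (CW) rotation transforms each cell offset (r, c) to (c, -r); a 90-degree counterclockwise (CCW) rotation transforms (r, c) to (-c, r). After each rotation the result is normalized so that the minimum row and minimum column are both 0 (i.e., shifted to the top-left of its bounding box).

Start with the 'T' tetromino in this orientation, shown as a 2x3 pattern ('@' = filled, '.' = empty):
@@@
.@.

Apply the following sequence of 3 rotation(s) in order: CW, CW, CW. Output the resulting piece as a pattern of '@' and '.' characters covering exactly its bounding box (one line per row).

Answer: @.
@@
@.

Derivation:
Start:
@@@
.@.
After rotation 1 (CW):
.@
@@
.@
After rotation 2 (CW):
.@.
@@@
After rotation 3 (CW):
@.
@@
@.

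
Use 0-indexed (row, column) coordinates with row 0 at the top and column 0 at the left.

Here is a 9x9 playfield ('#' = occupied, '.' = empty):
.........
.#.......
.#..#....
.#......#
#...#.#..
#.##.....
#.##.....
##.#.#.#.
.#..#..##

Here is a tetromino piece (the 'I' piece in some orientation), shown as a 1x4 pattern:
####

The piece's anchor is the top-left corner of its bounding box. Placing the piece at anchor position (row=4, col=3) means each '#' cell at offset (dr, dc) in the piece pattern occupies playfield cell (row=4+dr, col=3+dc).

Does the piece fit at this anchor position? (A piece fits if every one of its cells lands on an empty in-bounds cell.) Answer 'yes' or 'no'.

Answer: no

Derivation:
Check each piece cell at anchor (4, 3):
  offset (0,0) -> (4,3): empty -> OK
  offset (0,1) -> (4,4): occupied ('#') -> FAIL
  offset (0,2) -> (4,5): empty -> OK
  offset (0,3) -> (4,6): occupied ('#') -> FAIL
All cells valid: no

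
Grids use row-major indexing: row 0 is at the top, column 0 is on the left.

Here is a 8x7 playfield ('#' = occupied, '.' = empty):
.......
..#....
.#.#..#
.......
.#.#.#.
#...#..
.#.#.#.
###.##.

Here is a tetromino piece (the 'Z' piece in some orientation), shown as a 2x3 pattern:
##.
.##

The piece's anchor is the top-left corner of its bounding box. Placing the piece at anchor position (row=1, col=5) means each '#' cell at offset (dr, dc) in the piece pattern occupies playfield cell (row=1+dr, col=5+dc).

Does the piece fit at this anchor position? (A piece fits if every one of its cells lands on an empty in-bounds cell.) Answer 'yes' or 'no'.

Check each piece cell at anchor (1, 5):
  offset (0,0) -> (1,5): empty -> OK
  offset (0,1) -> (1,6): empty -> OK
  offset (1,1) -> (2,6): occupied ('#') -> FAIL
  offset (1,2) -> (2,7): out of bounds -> FAIL
All cells valid: no

Answer: no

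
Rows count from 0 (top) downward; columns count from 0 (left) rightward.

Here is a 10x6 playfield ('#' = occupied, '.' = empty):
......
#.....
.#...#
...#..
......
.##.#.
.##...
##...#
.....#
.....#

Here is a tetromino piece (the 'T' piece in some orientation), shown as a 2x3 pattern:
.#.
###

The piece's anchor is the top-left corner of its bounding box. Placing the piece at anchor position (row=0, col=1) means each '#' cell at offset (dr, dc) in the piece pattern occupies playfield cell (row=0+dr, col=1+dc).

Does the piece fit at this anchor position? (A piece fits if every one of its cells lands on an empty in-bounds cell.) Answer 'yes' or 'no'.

Answer: yes

Derivation:
Check each piece cell at anchor (0, 1):
  offset (0,1) -> (0,2): empty -> OK
  offset (1,0) -> (1,1): empty -> OK
  offset (1,1) -> (1,2): empty -> OK
  offset (1,2) -> (1,3): empty -> OK
All cells valid: yes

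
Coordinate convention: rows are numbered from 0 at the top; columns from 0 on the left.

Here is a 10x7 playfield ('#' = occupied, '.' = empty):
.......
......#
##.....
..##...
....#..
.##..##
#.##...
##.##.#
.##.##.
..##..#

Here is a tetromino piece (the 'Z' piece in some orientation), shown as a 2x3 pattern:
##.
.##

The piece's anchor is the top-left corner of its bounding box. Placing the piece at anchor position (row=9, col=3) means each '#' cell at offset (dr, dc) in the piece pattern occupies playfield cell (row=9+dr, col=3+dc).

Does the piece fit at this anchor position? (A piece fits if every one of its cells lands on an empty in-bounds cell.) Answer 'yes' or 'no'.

Answer: no

Derivation:
Check each piece cell at anchor (9, 3):
  offset (0,0) -> (9,3): occupied ('#') -> FAIL
  offset (0,1) -> (9,4): empty -> OK
  offset (1,1) -> (10,4): out of bounds -> FAIL
  offset (1,2) -> (10,5): out of bounds -> FAIL
All cells valid: no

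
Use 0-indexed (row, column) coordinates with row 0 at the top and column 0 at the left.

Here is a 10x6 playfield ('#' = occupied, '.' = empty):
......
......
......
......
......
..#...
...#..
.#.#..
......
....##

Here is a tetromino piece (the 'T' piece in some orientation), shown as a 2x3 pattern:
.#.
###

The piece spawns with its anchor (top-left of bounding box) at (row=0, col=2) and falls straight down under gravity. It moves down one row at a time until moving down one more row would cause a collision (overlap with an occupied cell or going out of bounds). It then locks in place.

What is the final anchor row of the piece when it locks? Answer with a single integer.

Answer: 3

Derivation:
Spawn at (row=0, col=2). Try each row:
  row 0: fits
  row 1: fits
  row 2: fits
  row 3: fits
  row 4: blocked -> lock at row 3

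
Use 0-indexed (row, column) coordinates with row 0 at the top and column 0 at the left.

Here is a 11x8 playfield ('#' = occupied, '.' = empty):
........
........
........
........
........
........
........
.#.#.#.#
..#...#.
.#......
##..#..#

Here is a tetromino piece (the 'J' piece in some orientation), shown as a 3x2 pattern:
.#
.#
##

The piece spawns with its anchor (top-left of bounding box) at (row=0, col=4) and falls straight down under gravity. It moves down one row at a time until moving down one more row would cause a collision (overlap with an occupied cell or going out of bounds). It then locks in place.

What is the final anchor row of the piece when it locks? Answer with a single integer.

Spawn at (row=0, col=4). Try each row:
  row 0: fits
  row 1: fits
  row 2: fits
  row 3: fits
  row 4: fits
  row 5: blocked -> lock at row 4

Answer: 4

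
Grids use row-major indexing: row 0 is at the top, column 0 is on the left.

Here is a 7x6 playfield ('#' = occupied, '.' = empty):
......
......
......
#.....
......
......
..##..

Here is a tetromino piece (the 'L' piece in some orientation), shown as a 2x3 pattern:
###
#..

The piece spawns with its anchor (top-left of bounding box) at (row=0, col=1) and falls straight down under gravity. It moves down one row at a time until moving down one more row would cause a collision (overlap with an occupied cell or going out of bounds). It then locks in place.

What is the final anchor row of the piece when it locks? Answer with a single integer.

Answer: 5

Derivation:
Spawn at (row=0, col=1). Try each row:
  row 0: fits
  row 1: fits
  row 2: fits
  row 3: fits
  row 4: fits
  row 5: fits
  row 6: blocked -> lock at row 5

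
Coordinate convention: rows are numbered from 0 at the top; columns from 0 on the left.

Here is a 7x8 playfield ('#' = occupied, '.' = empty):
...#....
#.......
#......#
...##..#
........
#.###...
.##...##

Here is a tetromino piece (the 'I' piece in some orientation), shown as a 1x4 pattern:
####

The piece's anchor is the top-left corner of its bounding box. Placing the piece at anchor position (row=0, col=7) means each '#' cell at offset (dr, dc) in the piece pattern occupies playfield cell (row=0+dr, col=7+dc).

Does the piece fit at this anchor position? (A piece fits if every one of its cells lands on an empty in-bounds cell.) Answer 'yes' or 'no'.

Answer: no

Derivation:
Check each piece cell at anchor (0, 7):
  offset (0,0) -> (0,7): empty -> OK
  offset (0,1) -> (0,8): out of bounds -> FAIL
  offset (0,2) -> (0,9): out of bounds -> FAIL
  offset (0,3) -> (0,10): out of bounds -> FAIL
All cells valid: no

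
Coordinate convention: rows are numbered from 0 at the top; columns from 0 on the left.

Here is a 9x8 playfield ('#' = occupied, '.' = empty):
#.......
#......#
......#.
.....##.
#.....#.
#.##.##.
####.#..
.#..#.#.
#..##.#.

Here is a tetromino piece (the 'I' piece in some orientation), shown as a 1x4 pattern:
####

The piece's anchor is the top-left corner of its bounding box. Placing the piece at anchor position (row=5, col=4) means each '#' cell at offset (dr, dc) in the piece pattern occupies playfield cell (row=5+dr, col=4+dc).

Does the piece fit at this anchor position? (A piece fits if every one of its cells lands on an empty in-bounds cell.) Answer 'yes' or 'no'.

Check each piece cell at anchor (5, 4):
  offset (0,0) -> (5,4): empty -> OK
  offset (0,1) -> (5,5): occupied ('#') -> FAIL
  offset (0,2) -> (5,6): occupied ('#') -> FAIL
  offset (0,3) -> (5,7): empty -> OK
All cells valid: no

Answer: no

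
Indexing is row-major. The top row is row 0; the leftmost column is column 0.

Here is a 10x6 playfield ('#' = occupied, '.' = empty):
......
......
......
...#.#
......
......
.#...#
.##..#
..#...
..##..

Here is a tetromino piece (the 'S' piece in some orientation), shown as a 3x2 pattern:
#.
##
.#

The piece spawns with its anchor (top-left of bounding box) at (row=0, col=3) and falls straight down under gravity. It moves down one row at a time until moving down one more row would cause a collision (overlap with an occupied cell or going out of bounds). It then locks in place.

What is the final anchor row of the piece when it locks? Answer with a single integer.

Answer: 1

Derivation:
Spawn at (row=0, col=3). Try each row:
  row 0: fits
  row 1: fits
  row 2: blocked -> lock at row 1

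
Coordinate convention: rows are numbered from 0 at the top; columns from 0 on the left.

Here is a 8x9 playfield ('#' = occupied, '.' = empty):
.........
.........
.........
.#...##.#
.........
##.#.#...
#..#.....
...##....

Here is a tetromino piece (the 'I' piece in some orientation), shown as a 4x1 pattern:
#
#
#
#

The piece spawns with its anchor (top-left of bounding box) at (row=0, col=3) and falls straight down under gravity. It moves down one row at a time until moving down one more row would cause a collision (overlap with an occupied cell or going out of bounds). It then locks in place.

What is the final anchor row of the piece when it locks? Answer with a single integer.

Answer: 1

Derivation:
Spawn at (row=0, col=3). Try each row:
  row 0: fits
  row 1: fits
  row 2: blocked -> lock at row 1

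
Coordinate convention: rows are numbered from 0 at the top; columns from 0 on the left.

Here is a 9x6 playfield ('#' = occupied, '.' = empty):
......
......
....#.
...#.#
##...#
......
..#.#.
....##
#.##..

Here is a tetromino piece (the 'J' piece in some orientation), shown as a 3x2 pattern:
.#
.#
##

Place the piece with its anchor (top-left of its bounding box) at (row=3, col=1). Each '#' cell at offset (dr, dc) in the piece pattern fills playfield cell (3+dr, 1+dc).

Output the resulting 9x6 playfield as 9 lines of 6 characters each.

Answer: ......
......
....#.
..##.#
###..#
.##...
..#.#.
....##
#.##..

Derivation:
Fill (3+0,1+1) = (3,2)
Fill (3+1,1+1) = (4,2)
Fill (3+2,1+0) = (5,1)
Fill (3+2,1+1) = (5,2)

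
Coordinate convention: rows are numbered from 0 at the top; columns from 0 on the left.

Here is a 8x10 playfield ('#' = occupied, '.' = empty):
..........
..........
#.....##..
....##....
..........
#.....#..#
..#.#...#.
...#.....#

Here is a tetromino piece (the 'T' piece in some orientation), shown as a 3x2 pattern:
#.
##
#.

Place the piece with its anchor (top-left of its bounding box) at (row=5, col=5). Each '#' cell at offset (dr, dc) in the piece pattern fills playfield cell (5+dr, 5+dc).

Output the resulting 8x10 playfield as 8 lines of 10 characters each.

Answer: ..........
..........
#.....##..
....##....
..........
#....##..#
..#.###.#.
...#.#...#

Derivation:
Fill (5+0,5+0) = (5,5)
Fill (5+1,5+0) = (6,5)
Fill (5+1,5+1) = (6,6)
Fill (5+2,5+0) = (7,5)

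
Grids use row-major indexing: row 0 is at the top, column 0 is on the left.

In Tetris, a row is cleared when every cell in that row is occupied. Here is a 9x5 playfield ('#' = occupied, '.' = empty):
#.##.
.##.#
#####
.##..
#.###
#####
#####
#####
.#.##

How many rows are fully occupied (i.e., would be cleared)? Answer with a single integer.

Answer: 4

Derivation:
Check each row:
  row 0: 2 empty cells -> not full
  row 1: 2 empty cells -> not full
  row 2: 0 empty cells -> FULL (clear)
  row 3: 3 empty cells -> not full
  row 4: 1 empty cell -> not full
  row 5: 0 empty cells -> FULL (clear)
  row 6: 0 empty cells -> FULL (clear)
  row 7: 0 empty cells -> FULL (clear)
  row 8: 2 empty cells -> not full
Total rows cleared: 4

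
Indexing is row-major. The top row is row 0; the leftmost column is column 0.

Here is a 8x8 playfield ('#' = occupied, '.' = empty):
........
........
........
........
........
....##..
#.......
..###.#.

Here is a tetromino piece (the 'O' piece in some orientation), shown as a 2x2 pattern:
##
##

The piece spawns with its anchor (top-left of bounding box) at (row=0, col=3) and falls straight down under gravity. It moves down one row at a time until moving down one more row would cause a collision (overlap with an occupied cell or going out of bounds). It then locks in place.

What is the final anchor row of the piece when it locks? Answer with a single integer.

Spawn at (row=0, col=3). Try each row:
  row 0: fits
  row 1: fits
  row 2: fits
  row 3: fits
  row 4: blocked -> lock at row 3

Answer: 3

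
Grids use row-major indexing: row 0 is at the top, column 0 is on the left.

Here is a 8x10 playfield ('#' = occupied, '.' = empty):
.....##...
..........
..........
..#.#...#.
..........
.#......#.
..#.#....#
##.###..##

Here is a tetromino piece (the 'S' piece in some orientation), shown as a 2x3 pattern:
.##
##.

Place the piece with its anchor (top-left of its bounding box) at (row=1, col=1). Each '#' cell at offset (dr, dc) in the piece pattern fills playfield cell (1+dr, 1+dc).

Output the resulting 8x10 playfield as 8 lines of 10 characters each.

Answer: .....##...
..##......
.##.......
..#.#...#.
..........
.#......#.
..#.#....#
##.###..##

Derivation:
Fill (1+0,1+1) = (1,2)
Fill (1+0,1+2) = (1,3)
Fill (1+1,1+0) = (2,1)
Fill (1+1,1+1) = (2,2)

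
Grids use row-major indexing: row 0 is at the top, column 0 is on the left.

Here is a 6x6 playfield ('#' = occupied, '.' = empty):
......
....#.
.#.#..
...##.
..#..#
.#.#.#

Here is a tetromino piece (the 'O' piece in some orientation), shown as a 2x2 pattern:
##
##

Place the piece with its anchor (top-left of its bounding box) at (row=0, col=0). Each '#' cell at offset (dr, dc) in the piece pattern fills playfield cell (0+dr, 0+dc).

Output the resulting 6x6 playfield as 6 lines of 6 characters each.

Answer: ##....
##..#.
.#.#..
...##.
..#..#
.#.#.#

Derivation:
Fill (0+0,0+0) = (0,0)
Fill (0+0,0+1) = (0,1)
Fill (0+1,0+0) = (1,0)
Fill (0+1,0+1) = (1,1)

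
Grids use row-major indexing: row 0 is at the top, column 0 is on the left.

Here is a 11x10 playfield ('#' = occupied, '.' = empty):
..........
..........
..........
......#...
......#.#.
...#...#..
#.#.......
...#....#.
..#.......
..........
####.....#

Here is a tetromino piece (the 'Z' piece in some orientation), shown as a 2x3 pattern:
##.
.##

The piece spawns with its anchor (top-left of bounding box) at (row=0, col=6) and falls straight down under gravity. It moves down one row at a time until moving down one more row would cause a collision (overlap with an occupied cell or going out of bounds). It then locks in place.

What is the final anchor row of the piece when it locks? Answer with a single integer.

Spawn at (row=0, col=6). Try each row:
  row 0: fits
  row 1: fits
  row 2: fits
  row 3: blocked -> lock at row 2

Answer: 2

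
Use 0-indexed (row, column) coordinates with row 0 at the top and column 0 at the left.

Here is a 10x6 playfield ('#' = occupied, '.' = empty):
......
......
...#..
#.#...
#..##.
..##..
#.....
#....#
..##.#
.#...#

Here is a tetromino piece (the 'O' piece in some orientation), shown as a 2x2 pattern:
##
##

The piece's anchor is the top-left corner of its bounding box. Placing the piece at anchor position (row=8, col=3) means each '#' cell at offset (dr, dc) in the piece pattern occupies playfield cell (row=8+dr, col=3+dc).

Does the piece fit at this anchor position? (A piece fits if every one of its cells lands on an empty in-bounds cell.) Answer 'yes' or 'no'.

Answer: no

Derivation:
Check each piece cell at anchor (8, 3):
  offset (0,0) -> (8,3): occupied ('#') -> FAIL
  offset (0,1) -> (8,4): empty -> OK
  offset (1,0) -> (9,3): empty -> OK
  offset (1,1) -> (9,4): empty -> OK
All cells valid: no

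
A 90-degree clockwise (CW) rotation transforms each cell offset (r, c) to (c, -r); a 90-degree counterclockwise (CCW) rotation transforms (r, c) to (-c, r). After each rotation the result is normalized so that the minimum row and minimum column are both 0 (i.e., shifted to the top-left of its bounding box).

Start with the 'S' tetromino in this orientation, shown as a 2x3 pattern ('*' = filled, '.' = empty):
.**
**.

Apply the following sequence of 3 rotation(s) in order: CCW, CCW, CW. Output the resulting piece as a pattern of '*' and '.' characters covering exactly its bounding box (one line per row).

Start:
.**
**.
After rotation 1 (CCW):
*.
**
.*
After rotation 2 (CCW):
.**
**.
After rotation 3 (CW):
*.
**
.*

Answer: *.
**
.*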